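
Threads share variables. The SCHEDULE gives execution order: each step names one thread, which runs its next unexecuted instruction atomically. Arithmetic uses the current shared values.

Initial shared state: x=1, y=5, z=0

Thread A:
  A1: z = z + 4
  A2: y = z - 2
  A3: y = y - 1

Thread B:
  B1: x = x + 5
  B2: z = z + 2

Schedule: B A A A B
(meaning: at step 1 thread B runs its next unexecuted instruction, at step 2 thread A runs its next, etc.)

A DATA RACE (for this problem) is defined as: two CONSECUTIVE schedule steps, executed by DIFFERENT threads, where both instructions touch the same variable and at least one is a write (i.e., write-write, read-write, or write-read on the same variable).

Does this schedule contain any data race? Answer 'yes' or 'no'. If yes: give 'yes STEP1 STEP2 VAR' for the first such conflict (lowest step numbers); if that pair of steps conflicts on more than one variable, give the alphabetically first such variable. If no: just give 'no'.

Answer: no

Derivation:
Steps 1,2: B(r=x,w=x) vs A(r=z,w=z). No conflict.
Steps 2,3: same thread (A). No race.
Steps 3,4: same thread (A). No race.
Steps 4,5: A(r=y,w=y) vs B(r=z,w=z). No conflict.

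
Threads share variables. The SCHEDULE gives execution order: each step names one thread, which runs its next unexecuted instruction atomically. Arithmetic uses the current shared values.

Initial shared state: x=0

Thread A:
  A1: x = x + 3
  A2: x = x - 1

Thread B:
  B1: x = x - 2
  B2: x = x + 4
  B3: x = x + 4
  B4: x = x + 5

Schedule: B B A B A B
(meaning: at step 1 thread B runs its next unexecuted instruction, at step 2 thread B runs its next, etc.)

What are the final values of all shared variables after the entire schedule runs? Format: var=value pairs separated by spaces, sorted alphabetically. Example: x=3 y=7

Answer: x=13

Derivation:
Step 1: thread B executes B1 (x = x - 2). Shared: x=-2. PCs: A@0 B@1
Step 2: thread B executes B2 (x = x + 4). Shared: x=2. PCs: A@0 B@2
Step 3: thread A executes A1 (x = x + 3). Shared: x=5. PCs: A@1 B@2
Step 4: thread B executes B3 (x = x + 4). Shared: x=9. PCs: A@1 B@3
Step 5: thread A executes A2 (x = x - 1). Shared: x=8. PCs: A@2 B@3
Step 6: thread B executes B4 (x = x + 5). Shared: x=13. PCs: A@2 B@4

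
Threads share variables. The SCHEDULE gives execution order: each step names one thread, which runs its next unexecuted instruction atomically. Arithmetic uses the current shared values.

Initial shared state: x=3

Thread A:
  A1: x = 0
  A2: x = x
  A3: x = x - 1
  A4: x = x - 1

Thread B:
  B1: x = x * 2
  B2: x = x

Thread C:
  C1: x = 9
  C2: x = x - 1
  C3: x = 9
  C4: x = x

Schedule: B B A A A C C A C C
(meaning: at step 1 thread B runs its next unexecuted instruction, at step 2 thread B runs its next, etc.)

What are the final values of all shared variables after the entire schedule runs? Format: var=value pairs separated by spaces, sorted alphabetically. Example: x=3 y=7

Answer: x=9

Derivation:
Step 1: thread B executes B1 (x = x * 2). Shared: x=6. PCs: A@0 B@1 C@0
Step 2: thread B executes B2 (x = x). Shared: x=6. PCs: A@0 B@2 C@0
Step 3: thread A executes A1 (x = 0). Shared: x=0. PCs: A@1 B@2 C@0
Step 4: thread A executes A2 (x = x). Shared: x=0. PCs: A@2 B@2 C@0
Step 5: thread A executes A3 (x = x - 1). Shared: x=-1. PCs: A@3 B@2 C@0
Step 6: thread C executes C1 (x = 9). Shared: x=9. PCs: A@3 B@2 C@1
Step 7: thread C executes C2 (x = x - 1). Shared: x=8. PCs: A@3 B@2 C@2
Step 8: thread A executes A4 (x = x - 1). Shared: x=7. PCs: A@4 B@2 C@2
Step 9: thread C executes C3 (x = 9). Shared: x=9. PCs: A@4 B@2 C@3
Step 10: thread C executes C4 (x = x). Shared: x=9. PCs: A@4 B@2 C@4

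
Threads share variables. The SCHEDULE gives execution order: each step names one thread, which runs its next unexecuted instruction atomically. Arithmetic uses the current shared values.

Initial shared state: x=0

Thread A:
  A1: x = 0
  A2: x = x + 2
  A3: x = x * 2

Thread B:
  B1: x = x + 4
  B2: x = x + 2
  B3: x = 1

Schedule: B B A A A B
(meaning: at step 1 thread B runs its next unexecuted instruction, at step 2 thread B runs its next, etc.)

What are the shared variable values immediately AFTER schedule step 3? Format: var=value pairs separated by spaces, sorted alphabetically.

Step 1: thread B executes B1 (x = x + 4). Shared: x=4. PCs: A@0 B@1
Step 2: thread B executes B2 (x = x + 2). Shared: x=6. PCs: A@0 B@2
Step 3: thread A executes A1 (x = 0). Shared: x=0. PCs: A@1 B@2

Answer: x=0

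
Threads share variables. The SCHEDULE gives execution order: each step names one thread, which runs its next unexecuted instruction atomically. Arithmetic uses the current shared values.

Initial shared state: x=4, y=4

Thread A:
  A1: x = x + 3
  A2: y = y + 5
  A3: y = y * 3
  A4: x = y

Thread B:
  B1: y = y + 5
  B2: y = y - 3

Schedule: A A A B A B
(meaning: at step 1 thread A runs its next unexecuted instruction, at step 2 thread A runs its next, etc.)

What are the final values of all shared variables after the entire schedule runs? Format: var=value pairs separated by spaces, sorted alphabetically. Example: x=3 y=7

Step 1: thread A executes A1 (x = x + 3). Shared: x=7 y=4. PCs: A@1 B@0
Step 2: thread A executes A2 (y = y + 5). Shared: x=7 y=9. PCs: A@2 B@0
Step 3: thread A executes A3 (y = y * 3). Shared: x=7 y=27. PCs: A@3 B@0
Step 4: thread B executes B1 (y = y + 5). Shared: x=7 y=32. PCs: A@3 B@1
Step 5: thread A executes A4 (x = y). Shared: x=32 y=32. PCs: A@4 B@1
Step 6: thread B executes B2 (y = y - 3). Shared: x=32 y=29. PCs: A@4 B@2

Answer: x=32 y=29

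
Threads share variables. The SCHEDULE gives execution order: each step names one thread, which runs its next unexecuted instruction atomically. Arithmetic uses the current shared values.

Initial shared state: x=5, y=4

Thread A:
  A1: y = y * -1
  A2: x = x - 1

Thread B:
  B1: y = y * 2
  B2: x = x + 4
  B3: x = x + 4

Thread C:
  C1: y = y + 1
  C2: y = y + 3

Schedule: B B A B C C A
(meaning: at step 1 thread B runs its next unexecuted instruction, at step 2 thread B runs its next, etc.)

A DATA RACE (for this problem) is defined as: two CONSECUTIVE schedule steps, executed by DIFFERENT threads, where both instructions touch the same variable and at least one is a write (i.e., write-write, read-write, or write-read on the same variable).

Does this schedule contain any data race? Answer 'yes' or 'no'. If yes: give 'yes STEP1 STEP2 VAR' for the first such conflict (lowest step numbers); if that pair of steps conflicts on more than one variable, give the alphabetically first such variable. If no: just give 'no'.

Steps 1,2: same thread (B). No race.
Steps 2,3: B(r=x,w=x) vs A(r=y,w=y). No conflict.
Steps 3,4: A(r=y,w=y) vs B(r=x,w=x). No conflict.
Steps 4,5: B(r=x,w=x) vs C(r=y,w=y). No conflict.
Steps 5,6: same thread (C). No race.
Steps 6,7: C(r=y,w=y) vs A(r=x,w=x). No conflict.

Answer: no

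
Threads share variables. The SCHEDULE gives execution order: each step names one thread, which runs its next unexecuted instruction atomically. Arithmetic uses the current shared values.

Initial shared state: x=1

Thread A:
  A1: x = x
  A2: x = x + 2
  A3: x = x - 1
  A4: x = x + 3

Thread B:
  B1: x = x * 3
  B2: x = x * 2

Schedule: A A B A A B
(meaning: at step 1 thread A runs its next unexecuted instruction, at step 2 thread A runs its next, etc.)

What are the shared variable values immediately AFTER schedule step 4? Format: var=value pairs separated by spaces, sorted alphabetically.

Step 1: thread A executes A1 (x = x). Shared: x=1. PCs: A@1 B@0
Step 2: thread A executes A2 (x = x + 2). Shared: x=3. PCs: A@2 B@0
Step 3: thread B executes B1 (x = x * 3). Shared: x=9. PCs: A@2 B@1
Step 4: thread A executes A3 (x = x - 1). Shared: x=8. PCs: A@3 B@1

Answer: x=8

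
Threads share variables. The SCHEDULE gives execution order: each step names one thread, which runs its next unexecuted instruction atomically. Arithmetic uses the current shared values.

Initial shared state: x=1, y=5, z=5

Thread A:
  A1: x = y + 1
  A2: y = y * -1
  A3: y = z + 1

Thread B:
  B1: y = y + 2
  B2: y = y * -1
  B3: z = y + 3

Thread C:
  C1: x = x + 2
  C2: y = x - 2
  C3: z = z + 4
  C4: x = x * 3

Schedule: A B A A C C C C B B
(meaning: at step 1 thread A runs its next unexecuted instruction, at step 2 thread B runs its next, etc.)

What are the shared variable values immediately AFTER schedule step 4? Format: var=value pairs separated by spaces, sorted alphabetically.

Answer: x=6 y=6 z=5

Derivation:
Step 1: thread A executes A1 (x = y + 1). Shared: x=6 y=5 z=5. PCs: A@1 B@0 C@0
Step 2: thread B executes B1 (y = y + 2). Shared: x=6 y=7 z=5. PCs: A@1 B@1 C@0
Step 3: thread A executes A2 (y = y * -1). Shared: x=6 y=-7 z=5. PCs: A@2 B@1 C@0
Step 4: thread A executes A3 (y = z + 1). Shared: x=6 y=6 z=5. PCs: A@3 B@1 C@0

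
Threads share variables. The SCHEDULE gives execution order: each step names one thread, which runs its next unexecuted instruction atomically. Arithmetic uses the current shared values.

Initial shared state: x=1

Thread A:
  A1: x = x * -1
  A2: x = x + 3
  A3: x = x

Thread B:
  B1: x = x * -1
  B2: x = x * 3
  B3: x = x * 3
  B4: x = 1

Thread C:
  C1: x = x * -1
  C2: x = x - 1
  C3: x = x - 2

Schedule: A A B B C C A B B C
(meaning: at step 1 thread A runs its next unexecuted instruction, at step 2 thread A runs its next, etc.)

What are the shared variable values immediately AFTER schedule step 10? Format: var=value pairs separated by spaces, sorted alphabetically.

Answer: x=-1

Derivation:
Step 1: thread A executes A1 (x = x * -1). Shared: x=-1. PCs: A@1 B@0 C@0
Step 2: thread A executes A2 (x = x + 3). Shared: x=2. PCs: A@2 B@0 C@0
Step 3: thread B executes B1 (x = x * -1). Shared: x=-2. PCs: A@2 B@1 C@0
Step 4: thread B executes B2 (x = x * 3). Shared: x=-6. PCs: A@2 B@2 C@0
Step 5: thread C executes C1 (x = x * -1). Shared: x=6. PCs: A@2 B@2 C@1
Step 6: thread C executes C2 (x = x - 1). Shared: x=5. PCs: A@2 B@2 C@2
Step 7: thread A executes A3 (x = x). Shared: x=5. PCs: A@3 B@2 C@2
Step 8: thread B executes B3 (x = x * 3). Shared: x=15. PCs: A@3 B@3 C@2
Step 9: thread B executes B4 (x = 1). Shared: x=1. PCs: A@3 B@4 C@2
Step 10: thread C executes C3 (x = x - 2). Shared: x=-1. PCs: A@3 B@4 C@3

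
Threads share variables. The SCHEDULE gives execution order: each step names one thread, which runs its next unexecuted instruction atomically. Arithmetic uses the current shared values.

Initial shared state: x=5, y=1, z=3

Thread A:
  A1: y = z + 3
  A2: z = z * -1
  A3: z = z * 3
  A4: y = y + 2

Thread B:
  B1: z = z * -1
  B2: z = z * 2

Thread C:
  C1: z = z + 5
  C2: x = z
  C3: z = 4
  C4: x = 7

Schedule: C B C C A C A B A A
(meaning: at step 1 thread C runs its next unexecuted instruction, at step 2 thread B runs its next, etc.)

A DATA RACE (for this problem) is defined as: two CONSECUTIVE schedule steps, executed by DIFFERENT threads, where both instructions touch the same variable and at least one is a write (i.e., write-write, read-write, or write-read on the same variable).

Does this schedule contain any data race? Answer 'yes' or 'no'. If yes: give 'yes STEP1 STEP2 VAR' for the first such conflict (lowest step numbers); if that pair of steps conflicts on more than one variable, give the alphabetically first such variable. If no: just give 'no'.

Steps 1,2: C(z = z + 5) vs B(z = z * -1). RACE on z (W-W).
Steps 2,3: B(z = z * -1) vs C(x = z). RACE on z (W-R).
Steps 3,4: same thread (C). No race.
Steps 4,5: C(z = 4) vs A(y = z + 3). RACE on z (W-R).
Steps 5,6: A(r=z,w=y) vs C(r=-,w=x). No conflict.
Steps 6,7: C(r=-,w=x) vs A(r=z,w=z). No conflict.
Steps 7,8: A(z = z * -1) vs B(z = z * 2). RACE on z (W-W).
Steps 8,9: B(z = z * 2) vs A(z = z * 3). RACE on z (W-W).
Steps 9,10: same thread (A). No race.
First conflict at steps 1,2.

Answer: yes 1 2 z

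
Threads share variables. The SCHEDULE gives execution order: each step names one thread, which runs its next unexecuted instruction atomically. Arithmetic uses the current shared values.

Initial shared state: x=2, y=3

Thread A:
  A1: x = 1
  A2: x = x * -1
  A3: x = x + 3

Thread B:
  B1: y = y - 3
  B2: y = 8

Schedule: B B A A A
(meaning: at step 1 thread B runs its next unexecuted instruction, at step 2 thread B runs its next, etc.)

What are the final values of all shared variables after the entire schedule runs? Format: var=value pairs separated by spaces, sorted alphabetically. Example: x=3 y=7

Answer: x=2 y=8

Derivation:
Step 1: thread B executes B1 (y = y - 3). Shared: x=2 y=0. PCs: A@0 B@1
Step 2: thread B executes B2 (y = 8). Shared: x=2 y=8. PCs: A@0 B@2
Step 3: thread A executes A1 (x = 1). Shared: x=1 y=8. PCs: A@1 B@2
Step 4: thread A executes A2 (x = x * -1). Shared: x=-1 y=8. PCs: A@2 B@2
Step 5: thread A executes A3 (x = x + 3). Shared: x=2 y=8. PCs: A@3 B@2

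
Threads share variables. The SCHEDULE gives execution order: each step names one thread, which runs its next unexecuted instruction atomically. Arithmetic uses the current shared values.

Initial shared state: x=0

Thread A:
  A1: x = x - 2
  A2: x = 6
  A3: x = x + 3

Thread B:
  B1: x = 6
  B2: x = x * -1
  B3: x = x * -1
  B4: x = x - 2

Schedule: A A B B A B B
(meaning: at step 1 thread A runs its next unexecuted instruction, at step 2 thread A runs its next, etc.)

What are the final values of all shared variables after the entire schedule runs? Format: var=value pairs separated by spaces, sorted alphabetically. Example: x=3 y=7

Step 1: thread A executes A1 (x = x - 2). Shared: x=-2. PCs: A@1 B@0
Step 2: thread A executes A2 (x = 6). Shared: x=6. PCs: A@2 B@0
Step 3: thread B executes B1 (x = 6). Shared: x=6. PCs: A@2 B@1
Step 4: thread B executes B2 (x = x * -1). Shared: x=-6. PCs: A@2 B@2
Step 5: thread A executes A3 (x = x + 3). Shared: x=-3. PCs: A@3 B@2
Step 6: thread B executes B3 (x = x * -1). Shared: x=3. PCs: A@3 B@3
Step 7: thread B executes B4 (x = x - 2). Shared: x=1. PCs: A@3 B@4

Answer: x=1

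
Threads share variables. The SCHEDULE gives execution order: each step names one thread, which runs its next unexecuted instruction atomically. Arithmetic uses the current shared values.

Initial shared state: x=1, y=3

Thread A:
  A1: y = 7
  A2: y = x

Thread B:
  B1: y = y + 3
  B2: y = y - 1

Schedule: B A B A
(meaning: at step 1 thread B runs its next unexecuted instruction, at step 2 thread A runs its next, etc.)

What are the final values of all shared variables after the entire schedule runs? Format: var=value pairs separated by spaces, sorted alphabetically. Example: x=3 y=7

Step 1: thread B executes B1 (y = y + 3). Shared: x=1 y=6. PCs: A@0 B@1
Step 2: thread A executes A1 (y = 7). Shared: x=1 y=7. PCs: A@1 B@1
Step 3: thread B executes B2 (y = y - 1). Shared: x=1 y=6. PCs: A@1 B@2
Step 4: thread A executes A2 (y = x). Shared: x=1 y=1. PCs: A@2 B@2

Answer: x=1 y=1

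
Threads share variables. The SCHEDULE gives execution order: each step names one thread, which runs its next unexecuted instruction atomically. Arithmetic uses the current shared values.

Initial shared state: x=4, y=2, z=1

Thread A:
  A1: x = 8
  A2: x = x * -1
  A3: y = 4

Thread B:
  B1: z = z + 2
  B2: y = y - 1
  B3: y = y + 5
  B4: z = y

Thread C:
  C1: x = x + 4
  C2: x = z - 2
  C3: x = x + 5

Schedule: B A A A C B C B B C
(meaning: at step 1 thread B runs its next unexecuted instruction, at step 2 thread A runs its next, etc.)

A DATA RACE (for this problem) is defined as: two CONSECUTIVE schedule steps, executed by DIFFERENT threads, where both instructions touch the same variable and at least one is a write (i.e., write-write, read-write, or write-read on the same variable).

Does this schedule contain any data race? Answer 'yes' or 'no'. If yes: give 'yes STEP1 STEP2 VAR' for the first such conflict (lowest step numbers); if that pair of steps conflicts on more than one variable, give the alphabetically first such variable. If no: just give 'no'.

Steps 1,2: B(r=z,w=z) vs A(r=-,w=x). No conflict.
Steps 2,3: same thread (A). No race.
Steps 3,4: same thread (A). No race.
Steps 4,5: A(r=-,w=y) vs C(r=x,w=x). No conflict.
Steps 5,6: C(r=x,w=x) vs B(r=y,w=y). No conflict.
Steps 6,7: B(r=y,w=y) vs C(r=z,w=x). No conflict.
Steps 7,8: C(r=z,w=x) vs B(r=y,w=y). No conflict.
Steps 8,9: same thread (B). No race.
Steps 9,10: B(r=y,w=z) vs C(r=x,w=x). No conflict.

Answer: no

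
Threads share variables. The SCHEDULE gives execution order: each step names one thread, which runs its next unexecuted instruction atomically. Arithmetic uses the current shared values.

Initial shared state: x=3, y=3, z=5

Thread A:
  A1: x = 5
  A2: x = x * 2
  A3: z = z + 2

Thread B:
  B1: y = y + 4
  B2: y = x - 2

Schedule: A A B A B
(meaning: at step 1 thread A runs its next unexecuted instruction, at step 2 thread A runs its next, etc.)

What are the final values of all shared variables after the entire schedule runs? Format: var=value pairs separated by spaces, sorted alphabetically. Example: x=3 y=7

Step 1: thread A executes A1 (x = 5). Shared: x=5 y=3 z=5. PCs: A@1 B@0
Step 2: thread A executes A2 (x = x * 2). Shared: x=10 y=3 z=5. PCs: A@2 B@0
Step 3: thread B executes B1 (y = y + 4). Shared: x=10 y=7 z=5. PCs: A@2 B@1
Step 4: thread A executes A3 (z = z + 2). Shared: x=10 y=7 z=7. PCs: A@3 B@1
Step 5: thread B executes B2 (y = x - 2). Shared: x=10 y=8 z=7. PCs: A@3 B@2

Answer: x=10 y=8 z=7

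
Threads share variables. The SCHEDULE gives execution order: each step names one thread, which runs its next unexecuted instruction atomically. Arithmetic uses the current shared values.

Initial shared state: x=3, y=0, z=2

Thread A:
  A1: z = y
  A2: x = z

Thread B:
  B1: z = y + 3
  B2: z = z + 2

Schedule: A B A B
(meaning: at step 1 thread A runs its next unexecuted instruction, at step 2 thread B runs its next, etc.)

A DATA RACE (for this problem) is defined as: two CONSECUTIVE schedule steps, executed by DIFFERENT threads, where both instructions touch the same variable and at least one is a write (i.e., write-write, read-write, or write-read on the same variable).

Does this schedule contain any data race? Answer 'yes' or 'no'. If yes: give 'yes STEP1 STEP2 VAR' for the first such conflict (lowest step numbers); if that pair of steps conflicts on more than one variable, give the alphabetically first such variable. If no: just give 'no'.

Answer: yes 1 2 z

Derivation:
Steps 1,2: A(z = y) vs B(z = y + 3). RACE on z (W-W).
Steps 2,3: B(z = y + 3) vs A(x = z). RACE on z (W-R).
Steps 3,4: A(x = z) vs B(z = z + 2). RACE on z (R-W).
First conflict at steps 1,2.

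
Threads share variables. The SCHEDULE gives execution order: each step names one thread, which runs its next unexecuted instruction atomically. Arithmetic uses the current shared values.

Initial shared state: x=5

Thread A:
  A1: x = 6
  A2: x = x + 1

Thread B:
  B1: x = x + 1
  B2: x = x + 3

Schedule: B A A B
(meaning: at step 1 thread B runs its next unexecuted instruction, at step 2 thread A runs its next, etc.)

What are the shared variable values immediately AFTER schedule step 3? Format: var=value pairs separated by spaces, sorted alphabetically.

Step 1: thread B executes B1 (x = x + 1). Shared: x=6. PCs: A@0 B@1
Step 2: thread A executes A1 (x = 6). Shared: x=6. PCs: A@1 B@1
Step 3: thread A executes A2 (x = x + 1). Shared: x=7. PCs: A@2 B@1

Answer: x=7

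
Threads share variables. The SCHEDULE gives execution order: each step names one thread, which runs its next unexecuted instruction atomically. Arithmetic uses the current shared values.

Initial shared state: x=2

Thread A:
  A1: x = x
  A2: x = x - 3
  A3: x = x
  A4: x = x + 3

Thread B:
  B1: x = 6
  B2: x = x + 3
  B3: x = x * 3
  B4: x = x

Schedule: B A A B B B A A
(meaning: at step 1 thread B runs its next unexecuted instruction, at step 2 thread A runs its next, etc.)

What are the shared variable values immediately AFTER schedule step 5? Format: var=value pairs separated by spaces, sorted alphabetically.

Step 1: thread B executes B1 (x = 6). Shared: x=6. PCs: A@0 B@1
Step 2: thread A executes A1 (x = x). Shared: x=6. PCs: A@1 B@1
Step 3: thread A executes A2 (x = x - 3). Shared: x=3. PCs: A@2 B@1
Step 4: thread B executes B2 (x = x + 3). Shared: x=6. PCs: A@2 B@2
Step 5: thread B executes B3 (x = x * 3). Shared: x=18. PCs: A@2 B@3

Answer: x=18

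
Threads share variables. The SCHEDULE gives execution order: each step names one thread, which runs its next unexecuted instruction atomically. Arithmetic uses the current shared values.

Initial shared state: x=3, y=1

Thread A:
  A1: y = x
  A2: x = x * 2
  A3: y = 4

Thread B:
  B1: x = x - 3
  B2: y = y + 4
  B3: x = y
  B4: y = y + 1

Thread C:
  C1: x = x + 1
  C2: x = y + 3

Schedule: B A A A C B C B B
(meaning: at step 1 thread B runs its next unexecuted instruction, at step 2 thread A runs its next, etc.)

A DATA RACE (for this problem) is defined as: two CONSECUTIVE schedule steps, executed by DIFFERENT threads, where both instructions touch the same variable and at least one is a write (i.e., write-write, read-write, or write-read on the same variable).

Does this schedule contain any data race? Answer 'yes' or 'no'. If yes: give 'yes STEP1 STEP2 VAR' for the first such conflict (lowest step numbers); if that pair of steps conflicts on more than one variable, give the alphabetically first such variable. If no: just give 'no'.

Answer: yes 1 2 x

Derivation:
Steps 1,2: B(x = x - 3) vs A(y = x). RACE on x (W-R).
Steps 2,3: same thread (A). No race.
Steps 3,4: same thread (A). No race.
Steps 4,5: A(r=-,w=y) vs C(r=x,w=x). No conflict.
Steps 5,6: C(r=x,w=x) vs B(r=y,w=y). No conflict.
Steps 6,7: B(y = y + 4) vs C(x = y + 3). RACE on y (W-R).
Steps 7,8: C(x = y + 3) vs B(x = y). RACE on x (W-W).
Steps 8,9: same thread (B). No race.
First conflict at steps 1,2.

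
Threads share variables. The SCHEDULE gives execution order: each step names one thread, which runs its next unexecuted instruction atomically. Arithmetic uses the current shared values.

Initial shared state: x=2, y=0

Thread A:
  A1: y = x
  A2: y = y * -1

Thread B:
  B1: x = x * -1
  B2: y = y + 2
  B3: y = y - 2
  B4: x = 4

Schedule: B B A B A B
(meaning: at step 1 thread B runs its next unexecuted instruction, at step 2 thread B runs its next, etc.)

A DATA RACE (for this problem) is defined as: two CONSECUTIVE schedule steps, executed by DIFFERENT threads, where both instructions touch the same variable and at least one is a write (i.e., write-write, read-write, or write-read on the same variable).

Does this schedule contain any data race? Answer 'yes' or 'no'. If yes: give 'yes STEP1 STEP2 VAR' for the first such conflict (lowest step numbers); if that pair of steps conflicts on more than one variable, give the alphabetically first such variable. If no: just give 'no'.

Steps 1,2: same thread (B). No race.
Steps 2,3: B(y = y + 2) vs A(y = x). RACE on y (W-W).
Steps 3,4: A(y = x) vs B(y = y - 2). RACE on y (W-W).
Steps 4,5: B(y = y - 2) vs A(y = y * -1). RACE on y (W-W).
Steps 5,6: A(r=y,w=y) vs B(r=-,w=x). No conflict.
First conflict at steps 2,3.

Answer: yes 2 3 y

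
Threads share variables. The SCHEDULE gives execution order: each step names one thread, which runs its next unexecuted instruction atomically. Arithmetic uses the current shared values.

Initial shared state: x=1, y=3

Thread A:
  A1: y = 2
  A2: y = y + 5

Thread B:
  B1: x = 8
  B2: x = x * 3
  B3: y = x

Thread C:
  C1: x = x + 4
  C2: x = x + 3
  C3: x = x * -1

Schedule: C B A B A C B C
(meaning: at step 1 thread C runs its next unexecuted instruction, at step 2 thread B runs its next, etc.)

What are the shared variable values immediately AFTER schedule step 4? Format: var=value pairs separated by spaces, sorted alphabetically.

Answer: x=24 y=2

Derivation:
Step 1: thread C executes C1 (x = x + 4). Shared: x=5 y=3. PCs: A@0 B@0 C@1
Step 2: thread B executes B1 (x = 8). Shared: x=8 y=3. PCs: A@0 B@1 C@1
Step 3: thread A executes A1 (y = 2). Shared: x=8 y=2. PCs: A@1 B@1 C@1
Step 4: thread B executes B2 (x = x * 3). Shared: x=24 y=2. PCs: A@1 B@2 C@1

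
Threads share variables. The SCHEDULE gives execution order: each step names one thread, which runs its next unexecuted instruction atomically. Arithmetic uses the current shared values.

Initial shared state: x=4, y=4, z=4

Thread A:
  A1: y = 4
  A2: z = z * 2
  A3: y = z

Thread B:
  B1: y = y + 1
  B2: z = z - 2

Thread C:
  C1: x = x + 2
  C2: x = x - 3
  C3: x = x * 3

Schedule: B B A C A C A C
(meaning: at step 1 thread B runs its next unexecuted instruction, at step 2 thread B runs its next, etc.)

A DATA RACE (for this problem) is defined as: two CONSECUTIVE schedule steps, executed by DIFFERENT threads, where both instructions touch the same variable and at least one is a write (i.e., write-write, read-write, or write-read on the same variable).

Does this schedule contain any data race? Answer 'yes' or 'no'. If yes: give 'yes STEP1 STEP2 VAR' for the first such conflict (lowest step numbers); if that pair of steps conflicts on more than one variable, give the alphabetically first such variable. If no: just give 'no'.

Answer: no

Derivation:
Steps 1,2: same thread (B). No race.
Steps 2,3: B(r=z,w=z) vs A(r=-,w=y). No conflict.
Steps 3,4: A(r=-,w=y) vs C(r=x,w=x). No conflict.
Steps 4,5: C(r=x,w=x) vs A(r=z,w=z). No conflict.
Steps 5,6: A(r=z,w=z) vs C(r=x,w=x). No conflict.
Steps 6,7: C(r=x,w=x) vs A(r=z,w=y). No conflict.
Steps 7,8: A(r=z,w=y) vs C(r=x,w=x). No conflict.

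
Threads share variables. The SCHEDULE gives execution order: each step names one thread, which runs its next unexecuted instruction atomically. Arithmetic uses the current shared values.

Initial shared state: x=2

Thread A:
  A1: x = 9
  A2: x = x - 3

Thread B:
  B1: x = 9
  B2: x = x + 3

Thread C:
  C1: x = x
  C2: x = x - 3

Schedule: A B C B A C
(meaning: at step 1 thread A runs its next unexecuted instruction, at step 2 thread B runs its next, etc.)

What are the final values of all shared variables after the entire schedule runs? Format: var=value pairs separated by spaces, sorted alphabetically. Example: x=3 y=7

Answer: x=6

Derivation:
Step 1: thread A executes A1 (x = 9). Shared: x=9. PCs: A@1 B@0 C@0
Step 2: thread B executes B1 (x = 9). Shared: x=9. PCs: A@1 B@1 C@0
Step 3: thread C executes C1 (x = x). Shared: x=9. PCs: A@1 B@1 C@1
Step 4: thread B executes B2 (x = x + 3). Shared: x=12. PCs: A@1 B@2 C@1
Step 5: thread A executes A2 (x = x - 3). Shared: x=9. PCs: A@2 B@2 C@1
Step 6: thread C executes C2 (x = x - 3). Shared: x=6. PCs: A@2 B@2 C@2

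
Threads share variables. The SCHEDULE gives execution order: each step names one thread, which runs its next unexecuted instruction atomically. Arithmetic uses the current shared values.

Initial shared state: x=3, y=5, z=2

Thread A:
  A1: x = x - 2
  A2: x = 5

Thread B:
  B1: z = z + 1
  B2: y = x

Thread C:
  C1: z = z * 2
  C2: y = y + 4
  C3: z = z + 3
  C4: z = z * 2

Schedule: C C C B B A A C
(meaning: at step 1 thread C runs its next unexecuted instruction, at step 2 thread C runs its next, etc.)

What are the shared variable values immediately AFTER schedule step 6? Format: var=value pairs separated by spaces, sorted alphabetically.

Step 1: thread C executes C1 (z = z * 2). Shared: x=3 y=5 z=4. PCs: A@0 B@0 C@1
Step 2: thread C executes C2 (y = y + 4). Shared: x=3 y=9 z=4. PCs: A@0 B@0 C@2
Step 3: thread C executes C3 (z = z + 3). Shared: x=3 y=9 z=7. PCs: A@0 B@0 C@3
Step 4: thread B executes B1 (z = z + 1). Shared: x=3 y=9 z=8. PCs: A@0 B@1 C@3
Step 5: thread B executes B2 (y = x). Shared: x=3 y=3 z=8. PCs: A@0 B@2 C@3
Step 6: thread A executes A1 (x = x - 2). Shared: x=1 y=3 z=8. PCs: A@1 B@2 C@3

Answer: x=1 y=3 z=8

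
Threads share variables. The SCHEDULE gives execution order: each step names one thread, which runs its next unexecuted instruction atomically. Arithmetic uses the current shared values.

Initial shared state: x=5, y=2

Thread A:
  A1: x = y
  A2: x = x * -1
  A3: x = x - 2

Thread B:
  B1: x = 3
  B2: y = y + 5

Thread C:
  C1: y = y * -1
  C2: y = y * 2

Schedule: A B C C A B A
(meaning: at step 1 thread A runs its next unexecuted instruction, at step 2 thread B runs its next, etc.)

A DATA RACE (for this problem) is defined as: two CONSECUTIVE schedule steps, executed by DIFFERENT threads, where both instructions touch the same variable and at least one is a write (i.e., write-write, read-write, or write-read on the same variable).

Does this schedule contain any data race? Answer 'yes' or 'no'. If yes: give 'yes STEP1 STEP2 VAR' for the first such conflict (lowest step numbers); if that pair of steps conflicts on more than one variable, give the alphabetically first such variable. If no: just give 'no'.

Answer: yes 1 2 x

Derivation:
Steps 1,2: A(x = y) vs B(x = 3). RACE on x (W-W).
Steps 2,3: B(r=-,w=x) vs C(r=y,w=y). No conflict.
Steps 3,4: same thread (C). No race.
Steps 4,5: C(r=y,w=y) vs A(r=x,w=x). No conflict.
Steps 5,6: A(r=x,w=x) vs B(r=y,w=y). No conflict.
Steps 6,7: B(r=y,w=y) vs A(r=x,w=x). No conflict.
First conflict at steps 1,2.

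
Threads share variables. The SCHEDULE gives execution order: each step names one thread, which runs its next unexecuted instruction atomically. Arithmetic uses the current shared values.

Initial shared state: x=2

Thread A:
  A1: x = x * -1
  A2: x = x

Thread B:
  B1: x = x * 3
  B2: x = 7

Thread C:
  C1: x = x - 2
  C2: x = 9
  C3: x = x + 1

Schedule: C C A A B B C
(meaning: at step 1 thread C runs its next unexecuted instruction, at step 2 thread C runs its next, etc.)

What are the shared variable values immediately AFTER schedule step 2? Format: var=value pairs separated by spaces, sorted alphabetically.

Answer: x=9

Derivation:
Step 1: thread C executes C1 (x = x - 2). Shared: x=0. PCs: A@0 B@0 C@1
Step 2: thread C executes C2 (x = 9). Shared: x=9. PCs: A@0 B@0 C@2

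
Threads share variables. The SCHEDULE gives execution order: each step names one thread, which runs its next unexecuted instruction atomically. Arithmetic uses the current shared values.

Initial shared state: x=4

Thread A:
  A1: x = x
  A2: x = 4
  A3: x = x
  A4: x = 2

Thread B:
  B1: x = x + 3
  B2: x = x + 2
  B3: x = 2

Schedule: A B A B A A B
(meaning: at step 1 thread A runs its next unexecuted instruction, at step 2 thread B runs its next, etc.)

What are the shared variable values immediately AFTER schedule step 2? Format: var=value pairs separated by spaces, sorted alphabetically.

Answer: x=7

Derivation:
Step 1: thread A executes A1 (x = x). Shared: x=4. PCs: A@1 B@0
Step 2: thread B executes B1 (x = x + 3). Shared: x=7. PCs: A@1 B@1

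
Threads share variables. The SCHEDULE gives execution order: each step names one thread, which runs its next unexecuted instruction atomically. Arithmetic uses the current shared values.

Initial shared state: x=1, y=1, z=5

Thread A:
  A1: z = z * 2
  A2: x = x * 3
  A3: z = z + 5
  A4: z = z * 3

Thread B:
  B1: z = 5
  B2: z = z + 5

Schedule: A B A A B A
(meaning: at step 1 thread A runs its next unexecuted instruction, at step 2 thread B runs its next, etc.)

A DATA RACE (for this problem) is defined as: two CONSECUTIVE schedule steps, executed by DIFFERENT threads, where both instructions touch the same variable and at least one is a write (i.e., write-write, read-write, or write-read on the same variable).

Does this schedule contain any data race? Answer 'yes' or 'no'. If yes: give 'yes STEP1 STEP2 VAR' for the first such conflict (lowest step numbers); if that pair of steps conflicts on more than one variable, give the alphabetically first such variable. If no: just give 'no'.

Steps 1,2: A(z = z * 2) vs B(z = 5). RACE on z (W-W).
Steps 2,3: B(r=-,w=z) vs A(r=x,w=x). No conflict.
Steps 3,4: same thread (A). No race.
Steps 4,5: A(z = z + 5) vs B(z = z + 5). RACE on z (W-W).
Steps 5,6: B(z = z + 5) vs A(z = z * 3). RACE on z (W-W).
First conflict at steps 1,2.

Answer: yes 1 2 z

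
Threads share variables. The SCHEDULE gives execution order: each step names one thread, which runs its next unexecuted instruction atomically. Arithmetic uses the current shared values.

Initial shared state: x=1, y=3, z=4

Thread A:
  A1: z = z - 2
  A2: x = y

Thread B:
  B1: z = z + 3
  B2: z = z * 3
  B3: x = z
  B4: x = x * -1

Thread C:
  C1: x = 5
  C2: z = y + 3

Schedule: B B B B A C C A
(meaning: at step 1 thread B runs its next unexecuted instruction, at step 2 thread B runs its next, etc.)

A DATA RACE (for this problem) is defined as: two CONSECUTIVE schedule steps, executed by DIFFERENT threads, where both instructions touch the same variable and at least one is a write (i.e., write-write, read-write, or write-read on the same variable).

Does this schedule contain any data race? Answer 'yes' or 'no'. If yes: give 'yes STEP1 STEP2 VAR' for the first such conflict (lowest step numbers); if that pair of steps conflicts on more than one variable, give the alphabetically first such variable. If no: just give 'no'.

Steps 1,2: same thread (B). No race.
Steps 2,3: same thread (B). No race.
Steps 3,4: same thread (B). No race.
Steps 4,5: B(r=x,w=x) vs A(r=z,w=z). No conflict.
Steps 5,6: A(r=z,w=z) vs C(r=-,w=x). No conflict.
Steps 6,7: same thread (C). No race.
Steps 7,8: C(r=y,w=z) vs A(r=y,w=x). No conflict.

Answer: no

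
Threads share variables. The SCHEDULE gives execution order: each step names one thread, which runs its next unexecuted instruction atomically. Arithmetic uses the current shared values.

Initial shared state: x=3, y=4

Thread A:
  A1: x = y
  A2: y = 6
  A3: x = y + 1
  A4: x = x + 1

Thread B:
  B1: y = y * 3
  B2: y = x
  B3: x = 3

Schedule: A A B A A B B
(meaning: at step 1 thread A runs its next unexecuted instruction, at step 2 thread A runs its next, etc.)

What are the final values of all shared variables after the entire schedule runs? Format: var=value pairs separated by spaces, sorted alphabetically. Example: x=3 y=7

Answer: x=3 y=20

Derivation:
Step 1: thread A executes A1 (x = y). Shared: x=4 y=4. PCs: A@1 B@0
Step 2: thread A executes A2 (y = 6). Shared: x=4 y=6. PCs: A@2 B@0
Step 3: thread B executes B1 (y = y * 3). Shared: x=4 y=18. PCs: A@2 B@1
Step 4: thread A executes A3 (x = y + 1). Shared: x=19 y=18. PCs: A@3 B@1
Step 5: thread A executes A4 (x = x + 1). Shared: x=20 y=18. PCs: A@4 B@1
Step 6: thread B executes B2 (y = x). Shared: x=20 y=20. PCs: A@4 B@2
Step 7: thread B executes B3 (x = 3). Shared: x=3 y=20. PCs: A@4 B@3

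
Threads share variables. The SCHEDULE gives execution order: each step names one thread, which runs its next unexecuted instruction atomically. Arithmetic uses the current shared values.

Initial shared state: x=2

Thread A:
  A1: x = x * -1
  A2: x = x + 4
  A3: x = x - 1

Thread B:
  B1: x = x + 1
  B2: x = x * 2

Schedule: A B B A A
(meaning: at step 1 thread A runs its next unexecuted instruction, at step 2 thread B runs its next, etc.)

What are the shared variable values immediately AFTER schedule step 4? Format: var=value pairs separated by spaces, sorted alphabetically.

Answer: x=2

Derivation:
Step 1: thread A executes A1 (x = x * -1). Shared: x=-2. PCs: A@1 B@0
Step 2: thread B executes B1 (x = x + 1). Shared: x=-1. PCs: A@1 B@1
Step 3: thread B executes B2 (x = x * 2). Shared: x=-2. PCs: A@1 B@2
Step 4: thread A executes A2 (x = x + 4). Shared: x=2. PCs: A@2 B@2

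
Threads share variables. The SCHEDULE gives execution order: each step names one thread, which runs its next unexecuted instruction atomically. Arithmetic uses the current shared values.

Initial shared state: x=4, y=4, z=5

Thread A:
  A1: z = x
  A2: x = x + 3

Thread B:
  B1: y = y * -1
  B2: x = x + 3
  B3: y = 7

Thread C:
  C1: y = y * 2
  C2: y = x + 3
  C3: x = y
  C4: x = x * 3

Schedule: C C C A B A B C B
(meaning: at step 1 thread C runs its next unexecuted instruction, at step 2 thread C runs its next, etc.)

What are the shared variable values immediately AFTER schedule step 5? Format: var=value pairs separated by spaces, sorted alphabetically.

Step 1: thread C executes C1 (y = y * 2). Shared: x=4 y=8 z=5. PCs: A@0 B@0 C@1
Step 2: thread C executes C2 (y = x + 3). Shared: x=4 y=7 z=5. PCs: A@0 B@0 C@2
Step 3: thread C executes C3 (x = y). Shared: x=7 y=7 z=5. PCs: A@0 B@0 C@3
Step 4: thread A executes A1 (z = x). Shared: x=7 y=7 z=7. PCs: A@1 B@0 C@3
Step 5: thread B executes B1 (y = y * -1). Shared: x=7 y=-7 z=7. PCs: A@1 B@1 C@3

Answer: x=7 y=-7 z=7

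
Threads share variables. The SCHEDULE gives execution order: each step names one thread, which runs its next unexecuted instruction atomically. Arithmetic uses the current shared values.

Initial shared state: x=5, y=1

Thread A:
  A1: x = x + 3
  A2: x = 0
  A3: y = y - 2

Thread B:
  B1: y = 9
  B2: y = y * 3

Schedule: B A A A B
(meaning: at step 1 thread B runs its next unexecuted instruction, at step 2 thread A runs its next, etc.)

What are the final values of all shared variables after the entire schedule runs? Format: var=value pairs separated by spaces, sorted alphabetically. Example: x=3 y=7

Step 1: thread B executes B1 (y = 9). Shared: x=5 y=9. PCs: A@0 B@1
Step 2: thread A executes A1 (x = x + 3). Shared: x=8 y=9. PCs: A@1 B@1
Step 3: thread A executes A2 (x = 0). Shared: x=0 y=9. PCs: A@2 B@1
Step 4: thread A executes A3 (y = y - 2). Shared: x=0 y=7. PCs: A@3 B@1
Step 5: thread B executes B2 (y = y * 3). Shared: x=0 y=21. PCs: A@3 B@2

Answer: x=0 y=21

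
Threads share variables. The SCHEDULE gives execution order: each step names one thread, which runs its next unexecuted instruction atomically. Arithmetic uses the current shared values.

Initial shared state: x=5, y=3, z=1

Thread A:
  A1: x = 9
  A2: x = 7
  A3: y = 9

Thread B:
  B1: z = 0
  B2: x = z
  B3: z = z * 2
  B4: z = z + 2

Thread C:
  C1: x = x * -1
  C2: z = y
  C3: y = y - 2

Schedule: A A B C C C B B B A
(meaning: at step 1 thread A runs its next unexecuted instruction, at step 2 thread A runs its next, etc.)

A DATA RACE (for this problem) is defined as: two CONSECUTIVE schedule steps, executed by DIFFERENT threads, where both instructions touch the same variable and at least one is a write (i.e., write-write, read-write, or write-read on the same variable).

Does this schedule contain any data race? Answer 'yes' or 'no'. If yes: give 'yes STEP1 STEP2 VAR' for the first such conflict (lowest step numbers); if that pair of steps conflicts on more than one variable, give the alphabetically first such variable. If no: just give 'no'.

Answer: no

Derivation:
Steps 1,2: same thread (A). No race.
Steps 2,3: A(r=-,w=x) vs B(r=-,w=z). No conflict.
Steps 3,4: B(r=-,w=z) vs C(r=x,w=x). No conflict.
Steps 4,5: same thread (C). No race.
Steps 5,6: same thread (C). No race.
Steps 6,7: C(r=y,w=y) vs B(r=z,w=x). No conflict.
Steps 7,8: same thread (B). No race.
Steps 8,9: same thread (B). No race.
Steps 9,10: B(r=z,w=z) vs A(r=-,w=y). No conflict.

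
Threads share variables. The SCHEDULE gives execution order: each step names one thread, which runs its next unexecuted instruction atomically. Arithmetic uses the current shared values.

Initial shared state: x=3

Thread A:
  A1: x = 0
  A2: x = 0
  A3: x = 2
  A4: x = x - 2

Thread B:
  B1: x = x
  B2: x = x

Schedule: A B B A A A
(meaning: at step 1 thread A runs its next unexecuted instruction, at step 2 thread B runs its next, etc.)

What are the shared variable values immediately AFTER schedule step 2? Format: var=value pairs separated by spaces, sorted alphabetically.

Step 1: thread A executes A1 (x = 0). Shared: x=0. PCs: A@1 B@0
Step 2: thread B executes B1 (x = x). Shared: x=0. PCs: A@1 B@1

Answer: x=0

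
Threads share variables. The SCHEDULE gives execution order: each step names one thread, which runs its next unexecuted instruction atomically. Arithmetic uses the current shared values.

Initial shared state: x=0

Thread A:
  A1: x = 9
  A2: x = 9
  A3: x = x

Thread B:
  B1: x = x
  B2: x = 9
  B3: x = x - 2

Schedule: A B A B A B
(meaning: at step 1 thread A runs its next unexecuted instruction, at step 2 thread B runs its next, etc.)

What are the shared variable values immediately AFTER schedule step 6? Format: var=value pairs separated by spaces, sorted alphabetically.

Answer: x=7

Derivation:
Step 1: thread A executes A1 (x = 9). Shared: x=9. PCs: A@1 B@0
Step 2: thread B executes B1 (x = x). Shared: x=9. PCs: A@1 B@1
Step 3: thread A executes A2 (x = 9). Shared: x=9. PCs: A@2 B@1
Step 4: thread B executes B2 (x = 9). Shared: x=9. PCs: A@2 B@2
Step 5: thread A executes A3 (x = x). Shared: x=9. PCs: A@3 B@2
Step 6: thread B executes B3 (x = x - 2). Shared: x=7. PCs: A@3 B@3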